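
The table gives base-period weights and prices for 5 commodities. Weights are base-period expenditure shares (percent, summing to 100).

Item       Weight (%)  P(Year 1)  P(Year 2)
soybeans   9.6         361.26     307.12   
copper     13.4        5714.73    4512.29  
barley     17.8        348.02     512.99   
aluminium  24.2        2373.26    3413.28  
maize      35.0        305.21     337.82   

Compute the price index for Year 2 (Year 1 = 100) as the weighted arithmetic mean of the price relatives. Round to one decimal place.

soybeans: 9.6 × (307.12/361.26) = 9.6 × 0.850136 = 8.1613
copper: 13.4 × (4512.29/5714.73) = 13.4 × 0.789589 = 10.5805
barley: 17.8 × (512.99/348.02) = 17.8 × 1.474024 = 26.2376
aluminium: 24.2 × (3413.28/2373.26) = 24.2 × 1.438224 = 34.8050
maize: 35.0 × (337.82/305.21) = 35.0 × 1.106844 = 38.7396
Index = Σ wᵢ·(p₁ᵢ/p₀ᵢ) = 8.1613 + 10.5805 + 26.2376 + 34.8050 + 38.7396 = 118.5240

118.5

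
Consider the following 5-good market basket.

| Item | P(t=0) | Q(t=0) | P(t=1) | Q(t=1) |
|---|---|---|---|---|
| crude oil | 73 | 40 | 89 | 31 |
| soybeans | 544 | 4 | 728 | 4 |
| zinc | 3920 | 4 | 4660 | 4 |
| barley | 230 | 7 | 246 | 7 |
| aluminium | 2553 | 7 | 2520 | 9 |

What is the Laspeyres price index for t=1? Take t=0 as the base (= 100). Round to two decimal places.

110.48

Laspeyres price index uses base-period quantities as weights.
ΣP(t=1)·Q(t=0) = 89×40 + 728×4 + 4660×4 + 246×7 + 2520×7 = 3560 + 2912 + 18640 + 1722 + 17640 = 44474
ΣP(t=0)·Q(t=0) = 73×40 + 544×4 + 3920×4 + 230×7 + 2553×7 = 2920 + 2176 + 15680 + 1610 + 17871 = 40257
Index = 44474 / 40257 × 100 = 110.4752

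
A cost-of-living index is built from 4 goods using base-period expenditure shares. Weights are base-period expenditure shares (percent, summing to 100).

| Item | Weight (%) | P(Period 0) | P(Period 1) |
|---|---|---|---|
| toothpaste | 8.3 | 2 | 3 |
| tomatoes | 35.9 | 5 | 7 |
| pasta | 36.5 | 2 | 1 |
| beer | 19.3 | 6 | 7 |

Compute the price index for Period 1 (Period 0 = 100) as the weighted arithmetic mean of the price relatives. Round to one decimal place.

103.5

toothpaste: 8.3 × (3/2) = 8.3 × 1.500000 = 12.4500
tomatoes: 35.9 × (7/5) = 35.9 × 1.400000 = 50.2600
pasta: 36.5 × (1/2) = 36.5 × 0.500000 = 18.2500
beer: 19.3 × (7/6) = 19.3 × 1.166667 = 22.5167
Index = Σ wᵢ·(p₁ᵢ/p₀ᵢ) = 12.4500 + 50.2600 + 18.2500 + 22.5167 = 103.4767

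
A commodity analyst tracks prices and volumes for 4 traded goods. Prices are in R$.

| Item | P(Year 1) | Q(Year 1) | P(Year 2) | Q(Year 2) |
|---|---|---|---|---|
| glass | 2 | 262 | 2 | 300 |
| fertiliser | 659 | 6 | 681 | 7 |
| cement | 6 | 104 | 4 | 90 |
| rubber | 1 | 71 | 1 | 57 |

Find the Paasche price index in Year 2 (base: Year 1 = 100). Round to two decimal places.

99.55

Paasche price index uses current-period quantities as weights.
ΣP(Year 2)·Q(Year 2) = 2×300 + 681×7 + 4×90 + 1×57 = 600 + 4767 + 360 + 57 = 5784
ΣP(Year 1)·Q(Year 2) = 2×300 + 659×7 + 6×90 + 1×57 = 600 + 4613 + 540 + 57 = 5810
Index = 5784 / 5810 × 100 = 99.5525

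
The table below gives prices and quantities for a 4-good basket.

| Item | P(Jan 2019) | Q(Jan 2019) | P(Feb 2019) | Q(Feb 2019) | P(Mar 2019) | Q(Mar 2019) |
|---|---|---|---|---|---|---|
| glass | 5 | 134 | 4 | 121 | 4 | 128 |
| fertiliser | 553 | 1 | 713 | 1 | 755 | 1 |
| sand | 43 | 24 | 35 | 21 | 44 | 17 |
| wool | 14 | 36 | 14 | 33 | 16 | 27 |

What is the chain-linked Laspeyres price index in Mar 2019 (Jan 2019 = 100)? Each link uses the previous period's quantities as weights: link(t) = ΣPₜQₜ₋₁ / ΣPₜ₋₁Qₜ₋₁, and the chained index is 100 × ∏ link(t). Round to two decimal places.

105.64

Link Jan 2019→Feb 2019:
ΣP(Feb 2019)Q(Jan 2019) = 4×134 + 713×1 + 35×24 + 14×36 = 536 + 713 + 840 + 504 = 2593
ΣP(Jan 2019)Q(Jan 2019) = 5×134 + 553×1 + 43×24 + 14×36 = 670 + 553 + 1032 + 504 = 2759
link = 2593/2759 = 0.939833
Link Feb 2019→Mar 2019:
ΣP(Mar 2019)Q(Feb 2019) = 4×121 + 755×1 + 44×21 + 16×33 = 484 + 755 + 924 + 528 = 2691
ΣP(Feb 2019)Q(Feb 2019) = 4×121 + 713×1 + 35×21 + 14×33 = 484 + 713 + 735 + 462 = 2394
link = 2691/2394 = 1.124060
Chained index = 100 × 0.939833 × 1.124060 = 105.6429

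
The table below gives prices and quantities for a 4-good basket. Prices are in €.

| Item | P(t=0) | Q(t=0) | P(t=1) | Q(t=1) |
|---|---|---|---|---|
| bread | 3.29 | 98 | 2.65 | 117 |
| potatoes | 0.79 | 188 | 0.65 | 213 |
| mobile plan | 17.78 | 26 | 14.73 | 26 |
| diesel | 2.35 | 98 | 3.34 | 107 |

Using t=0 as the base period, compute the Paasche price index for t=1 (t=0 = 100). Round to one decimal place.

93.8

Paasche price index uses current-period quantities as weights.
ΣP(t=1)·Q(t=1) = 2.65×117 + 0.65×213 + 14.73×26 + 3.34×107 = 310.05 + 138.45 + 382.98 + 357.38 = 1188.86
ΣP(t=0)·Q(t=1) = 3.29×117 + 0.79×213 + 17.78×26 + 2.35×107 = 384.93 + 168.27 + 462.28 + 251.45 = 1266.93
Index = 1188.86 / 1266.93 × 100 = 93.8379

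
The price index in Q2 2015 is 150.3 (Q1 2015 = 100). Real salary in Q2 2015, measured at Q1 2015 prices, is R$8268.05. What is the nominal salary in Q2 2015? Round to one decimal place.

Nominal = Real × (Index/100) = 8268.05 × (150.3/100)
        = 8268.05 × 1.503 = 12426.8792

12426.9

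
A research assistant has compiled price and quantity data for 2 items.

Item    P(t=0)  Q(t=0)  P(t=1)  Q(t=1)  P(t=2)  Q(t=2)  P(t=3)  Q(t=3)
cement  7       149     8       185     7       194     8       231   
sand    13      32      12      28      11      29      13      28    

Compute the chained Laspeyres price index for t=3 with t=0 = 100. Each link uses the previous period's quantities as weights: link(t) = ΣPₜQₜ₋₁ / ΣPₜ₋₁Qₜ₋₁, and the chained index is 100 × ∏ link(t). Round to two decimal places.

109.68

Link t=0→t=1:
ΣP(t=1)Q(t=0) = 8×149 + 12×32 = 1192 + 384 = 1576
ΣP(t=0)Q(t=0) = 7×149 + 13×32 = 1043 + 416 = 1459
link = 1576/1459 = 1.080192
Link t=1→t=2:
ΣP(t=2)Q(t=1) = 7×185 + 11×28 = 1295 + 308 = 1603
ΣP(t=1)Q(t=1) = 8×185 + 12×28 = 1480 + 336 = 1816
link = 1603/1816 = 0.882709
Link t=2→t=3:
ΣP(t=3)Q(t=2) = 8×194 + 13×29 = 1552 + 377 = 1929
ΣP(t=2)Q(t=2) = 7×194 + 11×29 = 1358 + 319 = 1677
link = 1929/1677 = 1.150268
Chained index = 100 × 1.080192 × 0.882709 × 1.150268 = 109.6776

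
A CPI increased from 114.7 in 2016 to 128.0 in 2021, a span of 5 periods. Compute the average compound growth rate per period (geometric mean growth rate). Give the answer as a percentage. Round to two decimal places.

Growth factor = (128.0/114.7)^(1/5) = (1.115955)^(1/5) = 1.022185
Growth rate = 1.022185 − 1 = 0.022185 = 2.2185%

2.22%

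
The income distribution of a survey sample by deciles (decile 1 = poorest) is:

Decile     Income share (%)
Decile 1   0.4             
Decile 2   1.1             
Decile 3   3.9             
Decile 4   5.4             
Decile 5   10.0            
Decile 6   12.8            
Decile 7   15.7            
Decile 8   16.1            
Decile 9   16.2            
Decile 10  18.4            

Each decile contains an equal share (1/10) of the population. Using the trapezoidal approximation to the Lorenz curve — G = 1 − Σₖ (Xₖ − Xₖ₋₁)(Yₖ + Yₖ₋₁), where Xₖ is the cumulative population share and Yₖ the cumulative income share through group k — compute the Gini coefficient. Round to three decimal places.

0.362

Cumulative income shares Yₖ: 0.0040, 0.0150, 0.0540, 0.1080, 0.2080, 0.3360, 0.4930, 0.6540, 0.8160, 1.0000
Σ (Xₖ−Xₖ₋₁)(Yₖ+Yₖ₋₁) = (1/10)(0.0040+0.0000) + (1/10)(0.0150+0.0040) + (1/10)(0.0540+0.0150) + (1/10)(0.1080+0.0540) + (1/10)(0.2080+0.1080) + (1/10)(0.3360+0.2080) + (1/10)(0.4930+0.3360) + (1/10)(0.6540+0.4930) + (1/10)(0.8160+0.6540) + (1/10)(1.0000+0.8160)
  = 0.0004 + 0.0019 + 0.0069 + 0.0162 + 0.0316 + 0.0544 + 0.0829 + 0.1147 + 0.1470 + 0.1816 = 0.6376
G = 1 − 0.6376 = 0.3624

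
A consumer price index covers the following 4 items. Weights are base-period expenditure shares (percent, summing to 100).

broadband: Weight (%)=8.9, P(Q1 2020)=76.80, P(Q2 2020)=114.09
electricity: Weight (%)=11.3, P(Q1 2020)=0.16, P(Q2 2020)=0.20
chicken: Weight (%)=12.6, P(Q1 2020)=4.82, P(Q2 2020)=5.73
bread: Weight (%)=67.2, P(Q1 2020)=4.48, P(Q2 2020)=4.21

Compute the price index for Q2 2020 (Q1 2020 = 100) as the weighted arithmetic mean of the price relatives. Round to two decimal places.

broadband: 8.9 × (114.09/76.80) = 8.9 × 1.485547 = 13.2214
electricity: 11.3 × (0.20/0.16) = 11.3 × 1.250000 = 14.1250
chicken: 12.6 × (5.73/4.82) = 12.6 × 1.188797 = 14.9788
bread: 67.2 × (4.21/4.48) = 67.2 × 0.939732 = 63.1500
Index = Σ wᵢ·(p₁ᵢ/p₀ᵢ) = 13.2214 + 14.1250 + 14.9788 + 63.1500 = 105.4752

105.48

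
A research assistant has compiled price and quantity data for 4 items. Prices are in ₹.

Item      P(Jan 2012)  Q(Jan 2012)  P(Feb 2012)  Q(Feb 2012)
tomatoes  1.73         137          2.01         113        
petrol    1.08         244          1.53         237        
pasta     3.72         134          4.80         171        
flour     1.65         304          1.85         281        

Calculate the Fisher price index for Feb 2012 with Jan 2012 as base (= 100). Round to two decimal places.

124.01

Laspeyres component (base-period weights):
ΣP(Feb 2012)Q(Jan 2012) = 2.01×137 + 1.53×244 + 4.80×134 + 1.85×304 = 275.37 + 373.32 + 643.2 + 562.4 = 1854.29
ΣP(Jan 2012)Q(Jan 2012) = 1.73×137 + 1.08×244 + 3.72×134 + 1.65×304 = 237.01 + 263.52 + 498.48 + 501.6 = 1500.61
L = 1854.29 / 1500.61 × 100 = 123.5691
Paasche component (current-period weights):
ΣP(Feb 2012)Q(Feb 2012) = 2.01×113 + 1.53×237 + 4.80×171 + 1.85×281 = 227.13 + 362.61 + 820.8 + 519.85 = 1930.39
ΣP(Jan 2012)Q(Feb 2012) = 1.73×113 + 1.08×237 + 3.72×171 + 1.65×281 = 195.49 + 255.96 + 636.12 + 463.65 = 1551.22
P = 1930.39 / 1551.22 × 100 = 124.4433
Fisher = √(L × P) = √(123.5691 × 124.4433) = 124.0054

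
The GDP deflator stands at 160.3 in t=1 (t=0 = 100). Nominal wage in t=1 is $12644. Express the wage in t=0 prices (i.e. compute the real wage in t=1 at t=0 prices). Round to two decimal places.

7887.71

Real = Nominal ÷ (Index/100) = 12644 ÷ (160.3/100)
     = 12644 ÷ 1.603 = 7887.7105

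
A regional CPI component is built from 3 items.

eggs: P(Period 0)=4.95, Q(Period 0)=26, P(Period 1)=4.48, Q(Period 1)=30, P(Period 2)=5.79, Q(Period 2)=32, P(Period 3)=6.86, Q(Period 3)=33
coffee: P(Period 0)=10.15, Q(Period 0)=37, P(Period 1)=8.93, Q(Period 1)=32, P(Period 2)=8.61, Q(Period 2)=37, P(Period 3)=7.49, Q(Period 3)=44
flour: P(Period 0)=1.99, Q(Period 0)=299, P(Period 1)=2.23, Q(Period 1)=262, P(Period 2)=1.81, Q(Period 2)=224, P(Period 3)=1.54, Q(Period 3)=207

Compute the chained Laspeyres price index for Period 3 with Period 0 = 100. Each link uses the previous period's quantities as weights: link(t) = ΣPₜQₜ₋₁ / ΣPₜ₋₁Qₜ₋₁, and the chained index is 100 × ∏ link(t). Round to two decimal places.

Link Period 0→Period 1:
ΣP(Period 1)Q(Period 0) = 4.48×26 + 8.93×37 + 2.23×299 = 116.48 + 330.41 + 666.77 = 1113.66
ΣP(Period 0)Q(Period 0) = 4.95×26 + 10.15×37 + 1.99×299 = 128.7 + 375.55 + 595.01 = 1099.26
link = 1113.66/1099.26 = 1.013100
Link Period 1→Period 2:
ΣP(Period 2)Q(Period 1) = 5.79×30 + 8.61×32 + 1.81×262 = 173.7 + 275.52 + 474.22 = 923.44
ΣP(Period 1)Q(Period 1) = 4.48×30 + 8.93×32 + 2.23×262 = 134.4 + 285.76 + 584.26 = 1004.42
link = 923.44/1004.42 = 0.919376
Link Period 2→Period 3:
ΣP(Period 3)Q(Period 2) = 6.86×32 + 7.49×37 + 1.54×224 = 219.52 + 277.13 + 344.96 = 841.61
ΣP(Period 2)Q(Period 2) = 5.79×32 + 8.61×37 + 1.81×224 = 185.28 + 318.57 + 405.44 = 909.29
link = 841.61/909.29 = 0.925568
Chained index = 100 × 1.013100 × 0.919376 × 0.925568 = 86.2093

86.21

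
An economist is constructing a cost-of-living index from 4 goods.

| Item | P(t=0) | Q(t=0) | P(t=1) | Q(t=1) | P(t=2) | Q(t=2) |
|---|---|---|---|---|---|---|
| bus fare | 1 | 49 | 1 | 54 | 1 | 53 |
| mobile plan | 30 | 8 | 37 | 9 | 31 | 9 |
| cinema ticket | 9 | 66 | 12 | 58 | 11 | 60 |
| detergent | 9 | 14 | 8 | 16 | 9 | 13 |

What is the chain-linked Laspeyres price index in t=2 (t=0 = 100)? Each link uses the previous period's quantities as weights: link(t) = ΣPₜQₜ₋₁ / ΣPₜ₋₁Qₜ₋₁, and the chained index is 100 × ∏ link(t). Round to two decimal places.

113.97

Link t=0→t=1:
ΣP(t=1)Q(t=0) = 1×49 + 37×8 + 12×66 + 8×14 = 49 + 296 + 792 + 112 = 1249
ΣP(t=0)Q(t=0) = 1×49 + 30×8 + 9×66 + 9×14 = 49 + 240 + 594 + 126 = 1009
link = 1249/1009 = 1.237859
Link t=1→t=2:
ΣP(t=2)Q(t=1) = 1×54 + 31×9 + 11×58 + 9×16 = 54 + 279 + 638 + 144 = 1115
ΣP(t=1)Q(t=1) = 1×54 + 37×9 + 12×58 + 8×16 = 54 + 333 + 696 + 128 = 1211
link = 1115/1211 = 0.920727
Chained index = 100 × 1.237859 × 0.920727 = 113.9730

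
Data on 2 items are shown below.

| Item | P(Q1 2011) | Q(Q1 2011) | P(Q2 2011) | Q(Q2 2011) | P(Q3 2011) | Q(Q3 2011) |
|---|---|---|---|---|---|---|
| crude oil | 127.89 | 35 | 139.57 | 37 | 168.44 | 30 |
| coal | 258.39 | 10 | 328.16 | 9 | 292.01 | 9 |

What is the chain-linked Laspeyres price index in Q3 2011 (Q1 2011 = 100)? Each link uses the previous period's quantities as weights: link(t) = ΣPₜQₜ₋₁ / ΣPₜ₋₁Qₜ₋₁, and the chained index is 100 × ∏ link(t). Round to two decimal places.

126.26

Link Q1 2011→Q2 2011:
ΣP(Q2 2011)Q(Q1 2011) = 139.57×35 + 328.16×10 = 4884.95 + 3281.6 = 8166.55
ΣP(Q1 2011)Q(Q1 2011) = 127.89×35 + 258.39×10 = 4476.15 + 2583.9 = 7060.05
link = 8166.55/7060.05 = 1.156727
Link Q2 2011→Q3 2011:
ΣP(Q3 2011)Q(Q2 2011) = 168.44×37 + 292.01×9 = 6232.28 + 2628.09 = 8860.37
ΣP(Q2 2011)Q(Q2 2011) = 139.57×37 + 328.16×9 = 5164.09 + 2953.44 = 8117.53
link = 8860.37/8117.53 = 1.091511
Chained index = 100 × 1.156727 × 1.091511 = 126.2580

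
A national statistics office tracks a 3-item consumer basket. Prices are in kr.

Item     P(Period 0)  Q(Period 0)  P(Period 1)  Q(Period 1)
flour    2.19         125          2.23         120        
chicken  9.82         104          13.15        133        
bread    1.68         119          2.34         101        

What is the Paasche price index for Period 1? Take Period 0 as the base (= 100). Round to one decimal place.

129.6

Paasche price index uses current-period quantities as weights.
ΣP(Period 1)·Q(Period 1) = 2.23×120 + 13.15×133 + 2.34×101 = 267.6 + 1748.95 + 236.34 = 2252.89
ΣP(Period 0)·Q(Period 1) = 2.19×120 + 9.82×133 + 1.68×101 = 262.8 + 1306.06 + 169.68 = 1738.54
Index = 2252.89 / 1738.54 × 100 = 129.5852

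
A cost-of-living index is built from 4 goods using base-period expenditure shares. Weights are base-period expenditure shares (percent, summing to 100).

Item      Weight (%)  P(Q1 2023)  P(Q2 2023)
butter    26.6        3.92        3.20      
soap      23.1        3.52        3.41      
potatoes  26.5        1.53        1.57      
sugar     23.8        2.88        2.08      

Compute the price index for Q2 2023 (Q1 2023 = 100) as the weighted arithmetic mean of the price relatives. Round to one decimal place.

butter: 26.6 × (3.20/3.92) = 26.6 × 0.816327 = 21.7143
soap: 23.1 × (3.41/3.52) = 23.1 × 0.968750 = 22.3781
potatoes: 26.5 × (1.57/1.53) = 26.5 × 1.026144 = 27.1928
sugar: 23.8 × (2.08/2.88) = 23.8 × 0.722222 = 17.1889
Index = Σ wᵢ·(p₁ᵢ/p₀ᵢ) = 21.7143 + 22.3781 + 27.1928 + 17.1889 = 88.4741

88.5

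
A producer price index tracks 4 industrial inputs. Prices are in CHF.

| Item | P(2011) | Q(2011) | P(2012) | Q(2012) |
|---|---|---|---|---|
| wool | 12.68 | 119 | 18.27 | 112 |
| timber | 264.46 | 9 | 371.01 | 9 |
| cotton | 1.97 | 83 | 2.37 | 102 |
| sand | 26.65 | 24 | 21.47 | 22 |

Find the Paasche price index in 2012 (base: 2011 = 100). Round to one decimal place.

133.0

Paasche price index uses current-period quantities as weights.
ΣP(2012)·Q(2012) = 18.27×112 + 371.01×9 + 2.37×102 + 21.47×22 = 2046.24 + 3339.09 + 241.74 + 472.34 = 6099.41
ΣP(2011)·Q(2012) = 12.68×112 + 264.46×9 + 1.97×102 + 26.65×22 = 1420.16 + 2380.14 + 200.94 + 586.3 = 4587.54
Index = 6099.41 / 4587.54 × 100 = 132.9560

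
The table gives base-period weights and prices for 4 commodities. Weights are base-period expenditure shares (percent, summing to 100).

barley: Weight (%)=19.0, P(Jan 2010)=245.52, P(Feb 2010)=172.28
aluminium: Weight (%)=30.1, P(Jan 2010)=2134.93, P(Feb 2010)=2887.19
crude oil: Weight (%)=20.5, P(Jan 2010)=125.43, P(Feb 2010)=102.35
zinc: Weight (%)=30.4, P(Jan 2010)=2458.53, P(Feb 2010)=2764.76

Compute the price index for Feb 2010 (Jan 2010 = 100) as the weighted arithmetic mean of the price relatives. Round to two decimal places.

104.95

barley: 19.0 × (172.28/245.52) = 19.0 × 0.701694 = 13.3322
aluminium: 30.1 × (2887.19/2134.93) = 30.1 × 1.352358 = 40.7060
crude oil: 20.5 × (102.35/125.43) = 20.5 × 0.815993 = 16.7279
zinc: 30.4 × (2764.76/2458.53) = 30.4 × 1.124558 = 34.1866
Index = Σ wᵢ·(p₁ᵢ/p₀ᵢ) = 13.3322 + 40.7060 + 16.7279 + 34.1866 = 104.9526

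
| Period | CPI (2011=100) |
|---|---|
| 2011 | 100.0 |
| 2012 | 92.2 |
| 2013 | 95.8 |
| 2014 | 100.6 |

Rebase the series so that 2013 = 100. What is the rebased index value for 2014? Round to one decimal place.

Rebased(2014) = 100.6 / 95.8 × 100 = 105.0104

105.0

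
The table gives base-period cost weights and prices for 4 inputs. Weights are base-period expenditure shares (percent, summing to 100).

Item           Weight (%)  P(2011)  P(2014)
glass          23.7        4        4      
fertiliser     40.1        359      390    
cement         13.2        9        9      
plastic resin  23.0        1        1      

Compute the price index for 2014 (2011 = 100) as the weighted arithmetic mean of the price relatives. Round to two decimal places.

103.46

glass: 23.7 × (4/4) = 23.7 × 1.000000 = 23.7000
fertiliser: 40.1 × (390/359) = 40.1 × 1.086351 = 43.5627
cement: 13.2 × (9/9) = 13.2 × 1.000000 = 13.2000
plastic resin: 23.0 × (1/1) = 23.0 × 1.000000 = 23.0000
Index = Σ wᵢ·(p₁ᵢ/p₀ᵢ) = 23.7000 + 43.5627 + 13.2000 + 23.0000 = 103.4627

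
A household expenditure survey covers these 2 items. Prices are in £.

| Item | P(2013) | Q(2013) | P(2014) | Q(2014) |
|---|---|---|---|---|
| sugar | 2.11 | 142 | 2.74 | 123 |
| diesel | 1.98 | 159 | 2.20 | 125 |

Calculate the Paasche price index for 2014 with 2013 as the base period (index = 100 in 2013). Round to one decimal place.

Paasche price index uses current-period quantities as weights.
ΣP(2014)·Q(2014) = 2.74×123 + 2.20×125 = 337.02 + 275 = 612.02
ΣP(2013)·Q(2014) = 2.11×123 + 1.98×125 = 259.53 + 247.5 = 507.03
Index = 612.02 / 507.03 × 100 = 120.7069

120.7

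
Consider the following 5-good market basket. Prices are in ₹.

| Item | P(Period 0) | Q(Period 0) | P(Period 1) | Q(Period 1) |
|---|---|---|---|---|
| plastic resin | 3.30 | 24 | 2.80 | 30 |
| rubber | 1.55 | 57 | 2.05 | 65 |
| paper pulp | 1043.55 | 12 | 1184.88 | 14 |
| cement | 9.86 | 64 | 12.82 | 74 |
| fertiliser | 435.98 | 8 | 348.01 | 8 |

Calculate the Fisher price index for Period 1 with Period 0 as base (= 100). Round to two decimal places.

107.53

Laspeyres component (base-period weights):
ΣP(Period 1)Q(Period 0) = 2.80×24 + 2.05×57 + 1184.88×12 + 12.82×64 + 348.01×8 = 67.2 + 116.85 + 14218.56 + 820.48 + 2784.08 = 18007.17
ΣP(Period 0)Q(Period 0) = 3.30×24 + 1.55×57 + 1043.55×12 + 9.86×64 + 435.98×8 = 79.2 + 88.35 + 12522.6 + 631.04 + 3487.84 = 16809.03
L = 18007.17 / 16809.03 × 100 = 107.1280
Paasche component (current-period weights):
ΣP(Period 1)Q(Period 1) = 2.80×30 + 2.05×65 + 1184.88×14 + 12.82×74 + 348.01×8 = 84 + 133.25 + 16588.32 + 948.68 + 2784.08 = 20538.33
ΣP(Period 0)Q(Period 1) = 3.30×30 + 1.55×65 + 1043.55×14 + 9.86×74 + 435.98×8 = 99 + 100.75 + 14609.7 + 729.64 + 3487.84 = 19026.93
P = 20538.33 / 19026.93 × 100 = 107.9435
Fisher = √(L × P) = √(107.1280 × 107.9435) = 107.5349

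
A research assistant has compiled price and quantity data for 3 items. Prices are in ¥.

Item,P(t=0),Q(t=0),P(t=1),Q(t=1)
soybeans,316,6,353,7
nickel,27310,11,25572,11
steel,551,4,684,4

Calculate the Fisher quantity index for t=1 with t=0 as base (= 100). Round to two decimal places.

100.11

Laspeyres component (base-period weights):
ΣP(t=0)Q(t=1) = 316×7 + 27310×11 + 551×4 = 2212 + 300410 + 2204 = 304826
ΣP(t=0)Q(t=0) = 316×6 + 27310×11 + 551×4 = 1896 + 300410 + 2204 = 304510
L = 304826 / 304510 × 100 = 100.1038
Paasche component (current-period weights):
ΣP(t=1)Q(t=1) = 353×7 + 25572×11 + 684×4 = 2471 + 281292 + 2736 = 286499
ΣP(t=1)Q(t=0) = 353×6 + 25572×11 + 684×4 = 2118 + 281292 + 2736 = 286146
P = 286499 / 286146 × 100 = 100.1234
Fisher = √(L × P) = √(100.1038 × 100.1234) = 100.1136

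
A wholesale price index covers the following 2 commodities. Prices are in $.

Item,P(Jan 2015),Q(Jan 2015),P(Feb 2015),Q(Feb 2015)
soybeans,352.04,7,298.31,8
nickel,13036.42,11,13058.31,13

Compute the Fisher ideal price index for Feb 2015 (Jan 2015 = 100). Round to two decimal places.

99.91

Laspeyres component (base-period weights):
ΣP(Feb 2015)Q(Jan 2015) = 298.31×7 + 13058.31×11 = 2088.17 + 143641.41 = 145729.58
ΣP(Jan 2015)Q(Jan 2015) = 352.04×7 + 13036.42×11 = 2464.28 + 143400.62 = 145864.9
L = 145729.58 / 145864.9 × 100 = 99.9072
Paasche component (current-period weights):
ΣP(Feb 2015)Q(Feb 2015) = 298.31×8 + 13058.31×13 = 2386.48 + 169758.03 = 172144.51
ΣP(Jan 2015)Q(Feb 2015) = 352.04×8 + 13036.42×13 = 2816.32 + 169473.46 = 172289.78
P = 172144.51 / 172289.78 × 100 = 99.9157
Fisher = √(L × P) = √(99.9072 × 99.9157) = 99.9115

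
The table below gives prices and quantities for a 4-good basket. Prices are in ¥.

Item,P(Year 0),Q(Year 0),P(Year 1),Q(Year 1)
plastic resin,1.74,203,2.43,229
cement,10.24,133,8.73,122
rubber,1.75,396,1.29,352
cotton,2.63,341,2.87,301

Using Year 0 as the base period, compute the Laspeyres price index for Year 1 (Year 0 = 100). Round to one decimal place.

Laspeyres price index uses base-period quantities as weights.
ΣP(Year 1)·Q(Year 0) = 2.43×203 + 8.73×133 + 1.29×396 + 2.87×341 = 493.29 + 1161.09 + 510.84 + 978.67 = 3143.89
ΣP(Year 0)·Q(Year 0) = 1.74×203 + 10.24×133 + 1.75×396 + 2.63×341 = 353.22 + 1361.92 + 693 + 896.83 = 3304.97
Index = 3143.89 / 3304.97 × 100 = 95.1261

95.1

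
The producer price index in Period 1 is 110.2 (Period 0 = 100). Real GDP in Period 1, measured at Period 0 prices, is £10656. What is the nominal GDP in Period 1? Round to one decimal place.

11742.9

Nominal = Real × (Index/100) = 10656 × (110.2/100)
        = 10656 × 1.102 = 11742.9120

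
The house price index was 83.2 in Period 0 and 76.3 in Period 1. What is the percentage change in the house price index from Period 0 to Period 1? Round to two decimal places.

Change = (76.3 − 83.2) / 83.2 × 100
       = -6.9 / 83.2 × 100 = -8.2933%

-8.29%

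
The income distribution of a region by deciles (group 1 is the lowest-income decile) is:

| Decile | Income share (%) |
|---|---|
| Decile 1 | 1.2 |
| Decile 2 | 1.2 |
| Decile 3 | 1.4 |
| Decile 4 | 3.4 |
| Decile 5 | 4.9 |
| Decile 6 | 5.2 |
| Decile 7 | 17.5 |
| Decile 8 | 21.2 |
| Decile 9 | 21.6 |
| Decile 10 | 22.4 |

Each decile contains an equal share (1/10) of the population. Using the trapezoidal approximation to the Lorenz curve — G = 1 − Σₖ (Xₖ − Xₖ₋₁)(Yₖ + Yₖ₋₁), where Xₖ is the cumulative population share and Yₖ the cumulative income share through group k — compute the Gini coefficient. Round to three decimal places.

Cumulative income shares Yₖ: 0.0120, 0.0240, 0.0380, 0.0720, 0.1210, 0.1730, 0.3480, 0.5600, 0.7760, 1.0000
Σ (Xₖ−Xₖ₋₁)(Yₖ+Yₖ₋₁) = (1/10)(0.0120+0.0000) + (1/10)(0.0240+0.0120) + (1/10)(0.0380+0.0240) + (1/10)(0.0720+0.0380) + (1/10)(0.1210+0.0720) + (1/10)(0.1730+0.1210) + (1/10)(0.3480+0.1730) + (1/10)(0.5600+0.3480) + (1/10)(0.7760+0.5600) + (1/10)(1.0000+0.7760)
  = 0.0012 + 0.0036 + 0.0062 + 0.0110 + 0.0193 + 0.0294 + 0.0521 + 0.0908 + 0.1336 + 0.1776 = 0.5248
G = 1 − 0.5248 = 0.4752

0.475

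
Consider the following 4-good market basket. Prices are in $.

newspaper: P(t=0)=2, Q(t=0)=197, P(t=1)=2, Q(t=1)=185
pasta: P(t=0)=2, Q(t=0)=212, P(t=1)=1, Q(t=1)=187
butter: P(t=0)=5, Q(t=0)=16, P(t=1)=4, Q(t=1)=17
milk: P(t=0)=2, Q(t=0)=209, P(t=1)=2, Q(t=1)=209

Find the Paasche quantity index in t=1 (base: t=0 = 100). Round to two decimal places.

95.86

Paasche quantity index uses current-period prices as weights.
ΣP(t=1)·Q(t=1) = 2×185 + 1×187 + 4×17 + 2×209 = 370 + 187 + 68 + 418 = 1043
ΣP(t=1)·Q(t=0) = 2×197 + 1×212 + 4×16 + 2×209 = 394 + 212 + 64 + 418 = 1088
Index = 1043 / 1088 × 100 = 95.8640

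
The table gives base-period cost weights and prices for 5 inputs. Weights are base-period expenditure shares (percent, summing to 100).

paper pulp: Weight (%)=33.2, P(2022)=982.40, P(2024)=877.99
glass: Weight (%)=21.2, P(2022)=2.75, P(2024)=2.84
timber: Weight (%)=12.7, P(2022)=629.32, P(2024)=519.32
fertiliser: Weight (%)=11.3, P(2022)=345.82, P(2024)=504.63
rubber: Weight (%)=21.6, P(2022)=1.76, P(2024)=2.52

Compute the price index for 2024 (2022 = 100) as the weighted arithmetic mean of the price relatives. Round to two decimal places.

paper pulp: 33.2 × (877.99/982.40) = 33.2 × 0.893719 = 29.6715
glass: 21.2 × (2.84/2.75) = 21.2 × 1.032727 = 21.8938
timber: 12.7 × (519.32/629.32) = 12.7 × 0.825208 = 10.4801
fertiliser: 11.3 × (504.63/345.82) = 11.3 × 1.459227 = 16.4893
rubber: 21.6 × (2.52/1.76) = 21.6 × 1.431818 = 30.9273
Index = Σ wᵢ·(p₁ᵢ/p₀ᵢ) = 29.6715 + 21.8938 + 10.4801 + 16.4893 + 30.9273 = 109.4620

109.46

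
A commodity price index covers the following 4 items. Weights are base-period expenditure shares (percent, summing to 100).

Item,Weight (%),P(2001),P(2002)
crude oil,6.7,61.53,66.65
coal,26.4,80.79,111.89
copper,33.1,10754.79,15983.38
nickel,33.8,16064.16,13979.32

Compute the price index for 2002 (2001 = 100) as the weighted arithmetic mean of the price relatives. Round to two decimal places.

crude oil: 6.7 × (66.65/61.53) = 6.7 × 1.083211 = 7.2575
coal: 26.4 × (111.89/80.79) = 26.4 × 1.384949 = 36.5626
copper: 33.1 × (15983.38/10754.79) = 33.1 × 1.486164 = 49.1920
nickel: 33.8 × (13979.32/16064.16) = 33.8 × 0.870218 = 29.4134
Index = Σ wᵢ·(p₁ᵢ/p₀ᵢ) = 7.2575 + 36.5626 + 49.1920 + 29.4134 = 122.4255

122.43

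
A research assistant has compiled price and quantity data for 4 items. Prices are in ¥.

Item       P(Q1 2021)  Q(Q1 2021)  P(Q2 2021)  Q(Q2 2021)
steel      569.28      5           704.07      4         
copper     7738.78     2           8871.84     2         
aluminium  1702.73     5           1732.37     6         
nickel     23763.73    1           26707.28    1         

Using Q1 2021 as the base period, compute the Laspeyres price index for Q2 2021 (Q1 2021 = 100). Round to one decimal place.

Laspeyres price index uses base-period quantities as weights.
ΣP(Q2 2021)·Q(Q1 2021) = 704.07×5 + 8871.84×2 + 1732.37×5 + 26707.28×1 = 3520.35 + 17743.68 + 8661.85 + 26707.28 = 56633.16
ΣP(Q1 2021)·Q(Q1 2021) = 569.28×5 + 7738.78×2 + 1702.73×5 + 23763.73×1 = 2846.4 + 15477.56 + 8513.65 + 23763.73 = 50601.34
Index = 56633.16 / 50601.34 × 100 = 111.9203

111.9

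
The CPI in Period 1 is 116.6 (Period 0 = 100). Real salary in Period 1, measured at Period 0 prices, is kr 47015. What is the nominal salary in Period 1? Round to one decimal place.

54819.5

Nominal = Real × (Index/100) = 47015 × (116.6/100)
        = 47015 × 1.166 = 54819.4900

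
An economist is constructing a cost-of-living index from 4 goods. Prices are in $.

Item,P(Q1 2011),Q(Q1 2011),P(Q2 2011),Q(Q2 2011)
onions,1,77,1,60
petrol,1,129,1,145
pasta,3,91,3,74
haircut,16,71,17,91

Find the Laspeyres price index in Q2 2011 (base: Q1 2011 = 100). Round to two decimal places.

Laspeyres price index uses base-period quantities as weights.
ΣP(Q2 2011)·Q(Q1 2011) = 1×77 + 1×129 + 3×91 + 17×71 = 77 + 129 + 273 + 1207 = 1686
ΣP(Q1 2011)·Q(Q1 2011) = 1×77 + 1×129 + 3×91 + 16×71 = 77 + 129 + 273 + 1136 = 1615
Index = 1686 / 1615 × 100 = 104.3963

104.40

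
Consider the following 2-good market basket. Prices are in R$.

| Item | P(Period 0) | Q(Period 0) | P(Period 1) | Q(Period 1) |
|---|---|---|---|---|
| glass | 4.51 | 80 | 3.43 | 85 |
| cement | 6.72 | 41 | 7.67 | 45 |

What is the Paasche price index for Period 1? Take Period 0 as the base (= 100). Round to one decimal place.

Paasche price index uses current-period quantities as weights.
ΣP(Period 1)·Q(Period 1) = 3.43×85 + 7.67×45 = 291.55 + 345.15 = 636.7
ΣP(Period 0)·Q(Period 1) = 4.51×85 + 6.72×45 = 383.35 + 302.4 = 685.75
Index = 636.7 / 685.75 × 100 = 92.8472

92.8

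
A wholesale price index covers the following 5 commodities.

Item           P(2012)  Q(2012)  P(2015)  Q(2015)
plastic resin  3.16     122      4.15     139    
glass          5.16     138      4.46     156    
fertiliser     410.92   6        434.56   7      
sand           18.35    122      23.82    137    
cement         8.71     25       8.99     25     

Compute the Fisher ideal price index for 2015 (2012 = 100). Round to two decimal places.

Laspeyres component (base-period weights):
ΣP(2015)Q(2012) = 4.15×122 + 4.46×138 + 434.56×6 + 23.82×122 + 8.99×25 = 506.3 + 615.48 + 2607.36 + 2906.04 + 224.75 = 6859.93
ΣP(2012)Q(2012) = 3.16×122 + 5.16×138 + 410.92×6 + 18.35×122 + 8.71×25 = 385.52 + 712.08 + 2465.52 + 2238.7 + 217.75 = 6019.57
L = 6859.93 / 6019.57 × 100 = 113.9605
Paasche component (current-period weights):
ΣP(2015)Q(2015) = 4.15×139 + 4.46×156 + 434.56×7 + 23.82×137 + 8.99×25 = 576.85 + 695.76 + 3041.92 + 3263.34 + 224.75 = 7802.62
ΣP(2012)Q(2015) = 3.16×139 + 5.16×156 + 410.92×7 + 18.35×137 + 8.71×25 = 439.24 + 804.96 + 2876.44 + 2513.95 + 217.75 = 6852.34
P = 7802.62 / 6852.34 × 100 = 113.8680
Fisher = √(L × P) = √(113.9605 × 113.8680) = 113.9142

113.91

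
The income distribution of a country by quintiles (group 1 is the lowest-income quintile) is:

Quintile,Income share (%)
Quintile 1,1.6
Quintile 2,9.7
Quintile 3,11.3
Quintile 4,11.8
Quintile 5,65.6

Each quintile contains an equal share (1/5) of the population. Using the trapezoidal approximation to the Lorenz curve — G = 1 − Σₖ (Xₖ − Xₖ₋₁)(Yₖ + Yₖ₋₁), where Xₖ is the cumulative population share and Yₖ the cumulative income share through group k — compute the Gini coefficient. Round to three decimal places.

Cumulative income shares Yₖ: 0.0160, 0.1130, 0.2260, 0.3440, 1.0000
Σ (Xₖ−Xₖ₋₁)(Yₖ+Yₖ₋₁) = (1/5)(0.0160+0.0000) + (1/5)(0.1130+0.0160) + (1/5)(0.2260+0.1130) + (1/5)(0.3440+0.2260) + (1/5)(1.0000+0.3440)
  = 0.0032 + 0.0258 + 0.0678 + 0.1140 + 0.2688 = 0.4796
G = 1 − 0.4796 = 0.5204

0.520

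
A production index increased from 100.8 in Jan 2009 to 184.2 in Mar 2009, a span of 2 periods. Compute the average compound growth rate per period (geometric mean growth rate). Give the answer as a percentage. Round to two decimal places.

Growth factor = (184.2/100.8)^(1/2) = (1.827381)^(1/2) = 1.351807
Growth rate = 1.351807 − 1 = 0.351807 = 35.1807%

35.18%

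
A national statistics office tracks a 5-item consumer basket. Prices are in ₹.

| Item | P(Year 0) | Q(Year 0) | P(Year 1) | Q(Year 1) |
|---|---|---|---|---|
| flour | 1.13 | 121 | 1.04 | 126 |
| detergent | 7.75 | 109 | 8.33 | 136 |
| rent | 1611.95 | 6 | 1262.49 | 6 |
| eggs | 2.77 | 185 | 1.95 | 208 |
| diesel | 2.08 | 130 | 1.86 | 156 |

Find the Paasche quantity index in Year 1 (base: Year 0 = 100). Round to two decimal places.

Paasche quantity index uses current-period prices as weights.
ΣP(Year 1)·Q(Year 1) = 1.04×126 + 8.33×136 + 1262.49×6 + 1.95×208 + 1.86×156 = 131.04 + 1132.88 + 7574.94 + 405.6 + 290.16 = 9534.62
ΣP(Year 1)·Q(Year 0) = 1.04×121 + 8.33×109 + 1262.49×6 + 1.95×185 + 1.86×130 = 125.84 + 907.97 + 7574.94 + 360.75 + 241.8 = 9211.3
Index = 9534.62 / 9211.3 × 100 = 103.5100

103.51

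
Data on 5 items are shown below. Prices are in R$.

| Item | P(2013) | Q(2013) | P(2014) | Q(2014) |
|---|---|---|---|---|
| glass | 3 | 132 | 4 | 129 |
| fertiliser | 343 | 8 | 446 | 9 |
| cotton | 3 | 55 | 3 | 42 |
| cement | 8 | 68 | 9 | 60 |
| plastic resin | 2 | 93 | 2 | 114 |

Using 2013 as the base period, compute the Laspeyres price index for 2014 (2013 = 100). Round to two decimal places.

125.38

Laspeyres price index uses base-period quantities as weights.
ΣP(2014)·Q(2013) = 4×132 + 446×8 + 3×55 + 9×68 + 2×93 = 528 + 3568 + 165 + 612 + 186 = 5059
ΣP(2013)·Q(2013) = 3×132 + 343×8 + 3×55 + 8×68 + 2×93 = 396 + 2744 + 165 + 544 + 186 = 4035
Index = 5059 / 4035 × 100 = 125.3779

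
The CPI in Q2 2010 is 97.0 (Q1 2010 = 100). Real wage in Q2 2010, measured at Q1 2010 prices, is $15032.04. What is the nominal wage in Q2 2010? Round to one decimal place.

Nominal = Real × (Index/100) = 15032.04 × (97.0/100)
        = 15032.04 × 0.970 = 14581.0788

14581.1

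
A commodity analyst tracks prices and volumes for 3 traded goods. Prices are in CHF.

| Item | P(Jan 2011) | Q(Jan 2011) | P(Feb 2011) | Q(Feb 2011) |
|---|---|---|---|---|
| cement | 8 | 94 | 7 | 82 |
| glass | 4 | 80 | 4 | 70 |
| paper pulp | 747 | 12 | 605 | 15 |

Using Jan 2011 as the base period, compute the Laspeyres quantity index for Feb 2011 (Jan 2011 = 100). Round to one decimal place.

121.0

Laspeyres quantity index uses base-period prices as weights.
ΣP(Jan 2011)·Q(Feb 2011) = 8×82 + 4×70 + 747×15 = 656 + 280 + 11205 = 12141
ΣP(Jan 2011)·Q(Jan 2011) = 8×94 + 4×80 + 747×12 = 752 + 320 + 8964 = 10036
Index = 12141 / 10036 × 100 = 120.9745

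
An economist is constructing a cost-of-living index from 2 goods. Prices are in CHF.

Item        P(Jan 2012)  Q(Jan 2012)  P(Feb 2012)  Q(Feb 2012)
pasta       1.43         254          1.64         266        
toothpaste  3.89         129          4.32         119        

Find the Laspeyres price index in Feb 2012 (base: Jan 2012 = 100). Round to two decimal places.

112.58

Laspeyres price index uses base-period quantities as weights.
ΣP(Feb 2012)·Q(Jan 2012) = 1.64×254 + 4.32×129 = 416.56 + 557.28 = 973.84
ΣP(Jan 2012)·Q(Jan 2012) = 1.43×254 + 3.89×129 = 363.22 + 501.81 = 865.03
Index = 973.84 / 865.03 × 100 = 112.5788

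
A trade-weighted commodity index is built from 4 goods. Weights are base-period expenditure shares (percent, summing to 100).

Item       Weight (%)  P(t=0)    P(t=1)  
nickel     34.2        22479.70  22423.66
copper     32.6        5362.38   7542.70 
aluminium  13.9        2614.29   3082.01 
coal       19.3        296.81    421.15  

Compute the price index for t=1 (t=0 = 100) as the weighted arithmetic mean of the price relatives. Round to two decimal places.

123.74

nickel: 34.2 × (22423.66/22479.70) = 34.2 × 0.997507 = 34.1147
copper: 32.6 × (7542.70/5362.38) = 32.6 × 1.406596 = 45.8550
aluminium: 13.9 × (3082.01/2614.29) = 13.9 × 1.178909 = 16.3868
coal: 19.3 × (421.15/296.81) = 19.3 × 1.418921 = 27.3852
Index = Σ wᵢ·(p₁ᵢ/p₀ᵢ) = 34.1147 + 45.8550 + 16.3868 + 27.3852 = 123.7418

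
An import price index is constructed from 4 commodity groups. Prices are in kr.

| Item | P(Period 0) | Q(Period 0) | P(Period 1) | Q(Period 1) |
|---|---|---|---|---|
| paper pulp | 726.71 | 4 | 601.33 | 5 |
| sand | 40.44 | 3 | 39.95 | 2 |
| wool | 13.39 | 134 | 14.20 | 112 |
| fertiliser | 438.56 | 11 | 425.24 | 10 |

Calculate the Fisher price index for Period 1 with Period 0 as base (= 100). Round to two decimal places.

93.70

Laspeyres component (base-period weights):
ΣP(Period 1)Q(Period 0) = 601.33×4 + 39.95×3 + 14.20×134 + 425.24×11 = 2405.32 + 119.85 + 1902.8 + 4677.64 = 9105.61
ΣP(Period 0)Q(Period 0) = 726.71×4 + 40.44×3 + 13.39×134 + 438.56×11 = 2906.84 + 121.32 + 1794.26 + 4824.16 = 9646.58
L = 9105.61 / 9646.58 × 100 = 94.3921
Paasche component (current-period weights):
ΣP(Period 1)Q(Period 1) = 601.33×5 + 39.95×2 + 14.20×112 + 425.24×10 = 3006.65 + 79.9 + 1590.4 + 4252.4 = 8929.35
ΣP(Period 0)Q(Period 1) = 726.71×5 + 40.44×2 + 13.39×112 + 438.56×10 = 3633.55 + 80.88 + 1499.68 + 4385.6 = 9599.71
P = 8929.35 / 9599.71 × 100 = 93.0169
Fisher = √(L × P) = √(94.3921 × 93.0169) = 93.7020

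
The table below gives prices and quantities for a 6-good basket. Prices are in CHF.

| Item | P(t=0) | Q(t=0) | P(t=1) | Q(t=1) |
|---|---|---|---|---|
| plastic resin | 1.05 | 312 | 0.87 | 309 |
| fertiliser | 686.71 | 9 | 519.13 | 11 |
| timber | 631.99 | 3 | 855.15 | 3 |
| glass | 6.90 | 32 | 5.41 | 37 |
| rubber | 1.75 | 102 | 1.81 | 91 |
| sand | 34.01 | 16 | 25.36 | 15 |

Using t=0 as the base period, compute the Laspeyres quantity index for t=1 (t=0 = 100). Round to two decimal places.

114.46

Laspeyres quantity index uses base-period prices as weights.
ΣP(t=0)·Q(t=1) = 1.05×309 + 686.71×11 + 631.99×3 + 6.90×37 + 1.75×91 + 34.01×15 = 324.45 + 7553.81 + 1895.97 + 255.3 + 159.25 + 510.15 = 10698.93
ΣP(t=0)·Q(t=0) = 1.05×312 + 686.71×9 + 631.99×3 + 6.90×32 + 1.75×102 + 34.01×16 = 327.6 + 6180.39 + 1895.97 + 220.8 + 178.5 + 544.16 = 9347.42
Index = 10698.93 / 9347.42 × 100 = 114.4586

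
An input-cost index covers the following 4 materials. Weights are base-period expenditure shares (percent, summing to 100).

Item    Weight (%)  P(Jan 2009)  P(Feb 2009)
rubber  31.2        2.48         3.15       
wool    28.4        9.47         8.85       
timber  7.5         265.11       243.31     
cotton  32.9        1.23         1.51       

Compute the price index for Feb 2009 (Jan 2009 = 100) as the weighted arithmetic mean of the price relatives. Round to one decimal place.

rubber: 31.2 × (3.15/2.48) = 31.2 × 1.270161 = 39.6290
wool: 28.4 × (8.85/9.47) = 28.4 × 0.934530 = 26.5407
timber: 7.5 × (243.31/265.11) = 7.5 × 0.917770 = 6.8833
cotton: 32.9 × (1.51/1.23) = 32.9 × 1.227642 = 40.3894
Index = Σ wᵢ·(p₁ᵢ/p₀ᵢ) = 39.6290 + 26.5407 + 6.8833 + 40.3894 = 113.4424

113.4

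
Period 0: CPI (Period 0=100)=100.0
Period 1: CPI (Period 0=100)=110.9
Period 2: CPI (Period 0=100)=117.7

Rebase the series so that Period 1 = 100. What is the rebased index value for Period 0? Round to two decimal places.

Rebased(Period 0) = 100.0 / 110.9 × 100 = 90.1713

90.17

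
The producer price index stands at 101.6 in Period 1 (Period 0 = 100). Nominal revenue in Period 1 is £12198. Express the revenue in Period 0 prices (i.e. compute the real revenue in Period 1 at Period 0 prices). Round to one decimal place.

Real = Nominal ÷ (Index/100) = 12198 ÷ (101.6/100)
     = 12198 ÷ 1.016 = 12005.9055

12005.9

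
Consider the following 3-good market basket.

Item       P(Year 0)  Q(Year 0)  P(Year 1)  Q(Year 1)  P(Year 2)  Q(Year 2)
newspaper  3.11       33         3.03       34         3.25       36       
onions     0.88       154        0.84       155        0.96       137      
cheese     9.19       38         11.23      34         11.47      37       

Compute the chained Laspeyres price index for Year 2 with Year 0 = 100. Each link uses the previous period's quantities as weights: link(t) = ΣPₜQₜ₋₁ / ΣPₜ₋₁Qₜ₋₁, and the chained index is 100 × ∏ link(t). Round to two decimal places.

Link Year 0→Year 1:
ΣP(Year 1)Q(Year 0) = 3.03×33 + 0.84×154 + 11.23×38 = 99.99 + 129.36 + 426.74 = 656.09
ΣP(Year 0)Q(Year 0) = 3.11×33 + 0.88×154 + 9.19×38 = 102.63 + 135.52 + 349.22 = 587.37
link = 656.09/587.37 = 1.116996
Link Year 1→Year 2:
ΣP(Year 2)Q(Year 1) = 3.25×34 + 0.96×155 + 11.47×34 = 110.5 + 148.8 + 389.98 = 649.28
ΣP(Year 1)Q(Year 1) = 3.03×34 + 0.84×155 + 11.23×34 = 103.02 + 130.2 + 381.82 = 615.04
link = 649.28/615.04 = 1.055671
Chained index = 100 × 1.116996 × 1.055671 = 117.9181

117.92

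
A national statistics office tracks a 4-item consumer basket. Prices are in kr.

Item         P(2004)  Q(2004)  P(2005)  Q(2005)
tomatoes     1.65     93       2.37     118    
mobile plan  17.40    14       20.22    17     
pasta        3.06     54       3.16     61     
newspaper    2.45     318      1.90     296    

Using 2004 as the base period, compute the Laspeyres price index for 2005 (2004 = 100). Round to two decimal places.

95.30

Laspeyres price index uses base-period quantities as weights.
ΣP(2005)·Q(2004) = 2.37×93 + 20.22×14 + 3.16×54 + 1.90×318 = 220.41 + 283.08 + 170.64 + 604.2 = 1278.33
ΣP(2004)·Q(2004) = 1.65×93 + 17.40×14 + 3.06×54 + 2.45×318 = 153.45 + 243.6 + 165.24 + 779.1 = 1341.39
Index = 1278.33 / 1341.39 × 100 = 95.2989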